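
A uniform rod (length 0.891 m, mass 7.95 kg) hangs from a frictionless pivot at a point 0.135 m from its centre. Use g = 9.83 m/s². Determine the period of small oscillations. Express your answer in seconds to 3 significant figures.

1.58 s

For a physical pendulum T = 2π√(I/(mgd)), with d = 0.1350 m from pivot to centre of mass.
I_cm = mL²/12 = 7.95 × 0.891²/12 = 0.5259 kg·m²; I = I_cm + md² = 0.5259 + 7.95 × 0.1350² = 0.6708 kg·m².
T = 2π√(0.6708/(7.95 × 9.83 × 0.1350)) = 1.58 s.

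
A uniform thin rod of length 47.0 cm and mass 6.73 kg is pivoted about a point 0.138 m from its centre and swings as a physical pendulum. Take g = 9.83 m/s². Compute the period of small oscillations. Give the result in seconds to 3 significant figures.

1.04 s

For a physical pendulum T = 2π√(I/(mgd)), with d = 0.1380 m from pivot to centre of mass.
I_cm = mL²/12 = 6.73 × 0.470²/12 = 0.1239 kg·m²; I = I_cm + md² = 0.1239 + 6.73 × 0.1380² = 0.2521 kg·m².
T = 2π√(0.2521/(6.73 × 9.83 × 0.1380)) = 1.04 s.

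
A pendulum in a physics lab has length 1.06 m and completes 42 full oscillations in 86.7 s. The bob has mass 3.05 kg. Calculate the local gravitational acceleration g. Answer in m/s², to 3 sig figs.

T = 86.7/42 = 2.064 s.
From T = 2π√(L/g), g = 4π²L/T² = 4π² × 1.06/2.064² = 9.82 m/s².

9.82 m/s²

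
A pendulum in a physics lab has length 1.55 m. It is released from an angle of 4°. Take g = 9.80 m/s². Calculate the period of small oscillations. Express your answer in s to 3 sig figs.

2.50 s

T = 2π√(L/g) = 2π√(1.55/9.80) = 2π × 0.3977 = 2.50 s.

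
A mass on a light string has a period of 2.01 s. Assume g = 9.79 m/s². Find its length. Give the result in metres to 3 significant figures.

From T = 2π√(L/g), L = gT²/(4π²) = 9.79 × 2.010²/(4π²) = 1.00 m.

1.00 m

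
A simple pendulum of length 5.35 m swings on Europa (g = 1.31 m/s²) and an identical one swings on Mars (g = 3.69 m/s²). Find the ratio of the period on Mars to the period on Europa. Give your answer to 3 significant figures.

0.596

T ∝ 1/√g, so T₂/T₁ = √(g₁/g₂) = √(1.31/3.69) = 0.596.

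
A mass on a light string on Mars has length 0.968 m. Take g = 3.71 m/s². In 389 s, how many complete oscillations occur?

121

T = 2π√(L/g) = 2π√(0.968/3.71) = 3.209 s.
Number of complete oscillations = ⌊389/3.209⌋ = ⌊121.2⌋ = 121.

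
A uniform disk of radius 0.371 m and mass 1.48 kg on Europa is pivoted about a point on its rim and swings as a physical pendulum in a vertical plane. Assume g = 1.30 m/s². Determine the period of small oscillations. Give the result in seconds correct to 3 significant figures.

4.11 s

I_cm = ½mr² = 0.1019 kg·m². The pivot is at distance d = 0.371 m from the centre of mass.
By the parallel-axis theorem, I = I_cm + md² = 0.1019 + 0.2037 = 0.3056 kg·m².
T = 2π√(I/(mgd)) = 2π√(0.3056/(1.48 × 1.30 × 0.371)) = 4.11 s.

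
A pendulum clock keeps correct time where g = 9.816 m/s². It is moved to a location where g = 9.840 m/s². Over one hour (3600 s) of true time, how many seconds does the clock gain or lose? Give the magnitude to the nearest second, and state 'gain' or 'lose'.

gain 4 s

The clock's period scales as T ∝ 1/√g, so T'/T = √(9.816/9.840) = 0.998780.
In 3600 s of true time the clock registers 3600/0.998780 = 3604.4 s, so it gains 4 s.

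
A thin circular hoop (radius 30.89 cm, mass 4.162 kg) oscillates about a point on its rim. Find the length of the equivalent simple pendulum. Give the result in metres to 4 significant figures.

The equivalent simple-pendulum length is L_eq = I/(md), where I is about the pivot and d = 0.30890 m.
I_cm = mR² = 0.39713 kg·m², so I = I_cm + md² = 0.39713 + 0.39713 = 0.79427 kg·m².
L_eq = 0.79427/(4.162 × 0.30890) = 0.6178 m.

0.6178 m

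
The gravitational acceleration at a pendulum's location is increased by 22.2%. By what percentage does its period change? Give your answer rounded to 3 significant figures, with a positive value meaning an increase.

T ∝ 1/√g, so T'/T = 1/√(1.222) = 0.9046.
Percentage change in T = (0.9046 − 1) × 100% = -9.54%.

-9.54%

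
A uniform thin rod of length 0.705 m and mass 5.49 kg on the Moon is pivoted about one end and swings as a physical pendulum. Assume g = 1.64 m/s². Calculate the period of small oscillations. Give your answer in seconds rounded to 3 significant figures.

3.36 s

For a physical pendulum T = 2π√(I/(mgd)), with d = 0.3525 m from pivot to centre of mass.
I_cm = mL²/12 = 5.49 × 0.705²/12 = 0.2274 kg·m²; I = I_cm + md² = 0.2274 + 5.49 × 0.3525² = 0.9096 kg·m².
T = 2π√(0.9096/(5.49 × 1.64 × 0.3525)) = 3.36 s.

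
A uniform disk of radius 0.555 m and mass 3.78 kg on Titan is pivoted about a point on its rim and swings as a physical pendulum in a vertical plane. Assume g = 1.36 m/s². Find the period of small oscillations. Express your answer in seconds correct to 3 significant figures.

4.92 s

I_cm = ½mr² = 0.5822 kg·m². The pivot is at distance d = 0.555 m from the centre of mass.
By the parallel-axis theorem, I = I_cm + md² = 0.5822 + 1.164 = 1.747 kg·m².
T = 2π√(I/(mgd)) = 2π√(1.747/(3.78 × 1.36 × 0.555)) = 4.92 s.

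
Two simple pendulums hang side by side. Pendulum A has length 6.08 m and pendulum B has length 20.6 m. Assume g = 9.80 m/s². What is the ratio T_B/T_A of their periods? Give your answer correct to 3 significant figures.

1.84

T ∝ √L, so T_B/T_A = √(L_B/L_A) = √(20.6/6.08) = 1.84.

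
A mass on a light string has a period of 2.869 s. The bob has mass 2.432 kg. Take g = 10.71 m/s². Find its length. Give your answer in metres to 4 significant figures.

2.233 m

From T = 2π√(L/g), L = gT²/(4π²) = 10.71 × 2.8690²/(4π²) = 2.233 m.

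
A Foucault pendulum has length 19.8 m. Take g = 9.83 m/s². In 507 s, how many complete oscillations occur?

T = 2π√(L/g) = 2π√(19.8/9.83) = 8.917 s.
Number of complete oscillations = ⌊507/8.917⌋ = ⌊56.86⌋ = 56.

56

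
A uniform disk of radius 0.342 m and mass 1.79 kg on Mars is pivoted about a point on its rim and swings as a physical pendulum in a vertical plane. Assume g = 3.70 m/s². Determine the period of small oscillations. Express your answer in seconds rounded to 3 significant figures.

2.34 s

I_cm = ½mr² = 0.1047 kg·m². The pivot is at distance d = 0.342 m from the centre of mass.
By the parallel-axis theorem, I = I_cm + md² = 0.1047 + 0.2094 = 0.3140 kg·m².
T = 2π√(I/(mgd)) = 2π√(0.3140/(1.79 × 3.70 × 0.342)) = 2.34 s.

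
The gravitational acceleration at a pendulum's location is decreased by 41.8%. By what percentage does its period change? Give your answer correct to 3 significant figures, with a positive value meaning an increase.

T ∝ 1/√g, so T'/T = 1/√(0.5820) = 1.311.
Percentage change in T = (1.311 − 1) × 100% = 31.1%.

31.1%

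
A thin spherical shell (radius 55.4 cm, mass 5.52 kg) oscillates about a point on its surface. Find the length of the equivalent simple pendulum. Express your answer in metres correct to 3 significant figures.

0.923 m

The equivalent simple-pendulum length is L_eq = I/(md), where I is about the pivot and d = 0.5540 m.
I_cm = (2/3)mR² = 1.129 kg·m², so I = I_cm + md² = 1.129 + 1.694 = 2.824 kg·m².
L_eq = 2.824/(5.52 × 0.5540) = 0.923 m.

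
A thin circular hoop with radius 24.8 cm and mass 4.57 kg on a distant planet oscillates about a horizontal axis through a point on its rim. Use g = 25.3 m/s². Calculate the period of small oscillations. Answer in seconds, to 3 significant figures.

0.880 s

I_cm = mr² = 0.2811 kg·m². The pivot is at distance d = 0.248 m from the centre of mass.
By the parallel-axis theorem, I = I_cm + md² = 0.2811 + 0.2811 = 0.5621 kg·m².
T = 2π√(I/(mgd)) = 2π√(0.5621/(4.57 × 25.3 × 0.248)) = 0.880 s.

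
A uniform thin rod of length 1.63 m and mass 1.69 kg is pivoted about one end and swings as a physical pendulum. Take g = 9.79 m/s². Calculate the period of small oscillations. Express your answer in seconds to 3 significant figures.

For a physical pendulum T = 2π√(I/(mgd)), with d = 0.8150 m from pivot to centre of mass.
I_cm = mL²/12 = 1.69 × 1.63²/12 = 0.3742 kg·m²; I = I_cm + md² = 0.3742 + 1.69 × 0.8150² = 1.497 kg·m².
T = 2π√(1.497/(1.69 × 9.79 × 0.8150)) = 2.09 s.

2.09 s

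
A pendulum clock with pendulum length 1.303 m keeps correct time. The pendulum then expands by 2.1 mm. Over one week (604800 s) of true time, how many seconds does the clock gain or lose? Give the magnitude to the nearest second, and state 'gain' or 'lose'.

T ∝ √L, so T'/T = √(1.30510/1.303) = 1.00081.
In 604800 s of true time the clock registers 604800/1.00081 = 604313.2 s, so it loses 487 s.

lose 487 s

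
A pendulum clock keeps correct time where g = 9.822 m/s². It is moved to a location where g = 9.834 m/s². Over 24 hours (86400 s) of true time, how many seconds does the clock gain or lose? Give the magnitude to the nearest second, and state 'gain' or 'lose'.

gain 53 s

The clock's period scales as T ∝ 1/√g, so T'/T = √(9.822/9.834) = 0.999390.
In 86400 s of true time the clock registers 86400/0.999390 = 86452.8 s, so it gains 53 s.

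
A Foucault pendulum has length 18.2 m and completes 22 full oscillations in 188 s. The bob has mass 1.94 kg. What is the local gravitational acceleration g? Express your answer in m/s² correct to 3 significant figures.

9.84 m/s²

T = 188/22 = 8.545 s.
From T = 2π√(L/g), g = 4π²L/T² = 4π² × 18.2/8.545² = 9.84 m/s².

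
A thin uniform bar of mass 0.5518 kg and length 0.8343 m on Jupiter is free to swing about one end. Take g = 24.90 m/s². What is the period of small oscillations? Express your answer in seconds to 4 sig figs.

For a physical pendulum T = 2π√(I/(mgd)), with d = 0.41715 m from pivot to centre of mass.
I_cm = mL²/12 = 0.5518 × 0.8343²/12 = 0.032007 kg·m²; I = I_cm + md² = 0.032007 + 0.5518 × 0.41715² = 0.12803 kg·m².
T = 2π√(0.12803/(0.5518 × 24.90 × 0.41715)) = 0.9391 s.

0.9391 s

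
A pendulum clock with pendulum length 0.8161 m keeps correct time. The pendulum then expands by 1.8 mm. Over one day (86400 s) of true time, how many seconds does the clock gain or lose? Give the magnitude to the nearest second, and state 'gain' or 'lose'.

T ∝ √L, so T'/T = √(0.81790/0.8161) = 1.00110.
In 86400 s of true time the clock registers 86400/1.00110 = 86304.9 s, so it loses 95 s.

lose 95 s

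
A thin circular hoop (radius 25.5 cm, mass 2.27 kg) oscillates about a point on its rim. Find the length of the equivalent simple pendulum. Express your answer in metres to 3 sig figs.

0.510 m

The equivalent simple-pendulum length is L_eq = I/(md), where I is about the pivot and d = 0.2550 m.
I_cm = mR² = 0.1476 kg·m², so I = I_cm + md² = 0.1476 + 0.1476 = 0.2952 kg·m².
L_eq = 0.2952/(2.27 × 0.2550) = 0.510 m.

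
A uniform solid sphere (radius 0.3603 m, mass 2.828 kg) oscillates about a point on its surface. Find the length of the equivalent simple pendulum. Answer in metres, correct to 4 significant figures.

The equivalent simple-pendulum length is L_eq = I/(md), where I is about the pivot and d = 0.36030 m.
I_cm = (2/5)mR² = 0.14685 kg·m², so I = I_cm + md² = 0.14685 + 0.36712 = 0.51397 kg·m².
L_eq = 0.51397/(2.828 × 0.36030) = 0.5044 m.

0.5044 m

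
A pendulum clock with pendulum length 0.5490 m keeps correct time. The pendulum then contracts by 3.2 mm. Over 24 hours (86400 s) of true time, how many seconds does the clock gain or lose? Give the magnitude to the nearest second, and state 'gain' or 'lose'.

gain 253 s

T ∝ √L, so T'/T = √(0.54580/0.5490) = 0.997081.
In 86400 s of true time the clock registers 86400/0.997081 = 86652.9 s, so it gains 253 s.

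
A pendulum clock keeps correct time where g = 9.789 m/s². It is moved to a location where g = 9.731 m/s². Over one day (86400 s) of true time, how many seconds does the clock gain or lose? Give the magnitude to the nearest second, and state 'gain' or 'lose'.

The clock's period scales as T ∝ 1/√g, so T'/T = √(9.789/9.731) = 1.00298.
In 86400 s of true time the clock registers 86400/1.00298 = 86143.7 s, so it loses 256 s.

lose 256 s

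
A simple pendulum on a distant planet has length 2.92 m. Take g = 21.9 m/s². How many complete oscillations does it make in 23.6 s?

T = 2π√(L/g) = 2π√(2.92/21.9) = 2.294 s.
Number of complete oscillations = ⌊23.6/2.294⌋ = ⌊10.29⌋ = 10.

10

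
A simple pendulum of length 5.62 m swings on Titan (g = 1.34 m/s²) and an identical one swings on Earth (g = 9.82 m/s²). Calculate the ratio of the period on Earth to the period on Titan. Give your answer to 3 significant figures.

0.369

T ∝ 1/√g, so T₂/T₁ = √(g₁/g₂) = √(1.34/9.82) = 0.369.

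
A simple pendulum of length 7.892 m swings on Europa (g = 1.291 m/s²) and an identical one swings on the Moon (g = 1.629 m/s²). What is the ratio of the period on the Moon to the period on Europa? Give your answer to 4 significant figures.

T ∝ 1/√g, so T₂/T₁ = √(g₁/g₂) = √(1.291/1.629) = 0.8902.

0.8902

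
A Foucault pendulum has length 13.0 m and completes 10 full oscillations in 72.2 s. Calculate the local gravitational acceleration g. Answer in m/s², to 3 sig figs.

9.85 m/s²

T = 72.2/10 = 7.220 s.
From T = 2π√(L/g), g = 4π²L/T² = 4π² × 13.0/7.220² = 9.85 m/s².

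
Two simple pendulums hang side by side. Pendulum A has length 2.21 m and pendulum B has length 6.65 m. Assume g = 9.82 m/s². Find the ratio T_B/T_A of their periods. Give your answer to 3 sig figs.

T ∝ √L, so T_B/T_A = √(L_B/L_A) = √(6.65/2.21) = 1.73.

1.73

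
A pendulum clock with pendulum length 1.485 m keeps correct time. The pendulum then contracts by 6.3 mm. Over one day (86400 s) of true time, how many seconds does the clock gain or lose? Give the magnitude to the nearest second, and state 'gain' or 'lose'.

T ∝ √L, so T'/T = √(1.47870/1.485) = 0.997877.
In 86400 s of true time the clock registers 86400/0.997877 = 86583.9 s, so it gains 184 s.

gain 184 s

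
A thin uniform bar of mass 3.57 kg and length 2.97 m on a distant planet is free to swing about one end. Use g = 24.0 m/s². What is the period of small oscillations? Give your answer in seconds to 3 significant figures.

1.80 s

For a physical pendulum T = 2π√(I/(mgd)), with d = 1.485 m from pivot to centre of mass.
I_cm = mL²/12 = 3.57 × 2.97²/12 = 2.624 kg·m²; I = I_cm + md² = 2.624 + 3.57 × 1.485² = 10.50 kg·m².
T = 2π√(10.50/(3.57 × 24.0 × 1.485)) = 1.80 s.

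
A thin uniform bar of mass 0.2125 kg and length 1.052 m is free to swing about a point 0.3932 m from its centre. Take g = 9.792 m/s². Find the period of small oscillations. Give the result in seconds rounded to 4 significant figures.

1.591 s

For a physical pendulum T = 2π√(I/(mgd)), with d = 0.39320 m from pivot to centre of mass.
I_cm = mL²/12 = 0.2125 × 1.052²/12 = 0.019598 kg·m²; I = I_cm + md² = 0.019598 + 0.2125 × 0.39320² = 0.052452 kg·m².
T = 2π√(0.052452/(0.2125 × 9.792 × 0.39320)) = 1.591 s.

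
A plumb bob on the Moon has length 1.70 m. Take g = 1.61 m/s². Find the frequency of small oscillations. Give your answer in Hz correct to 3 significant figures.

T = 2π√(L/g) = 2π√(1.70/1.61) = 6.456 s, so f = 1/T = 0.155 Hz.

0.155 Hz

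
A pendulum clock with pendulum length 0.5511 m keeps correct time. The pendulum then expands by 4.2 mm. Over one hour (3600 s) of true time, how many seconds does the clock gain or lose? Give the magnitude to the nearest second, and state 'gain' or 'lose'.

lose 14 s

T ∝ √L, so T'/T = √(0.55530/0.5511) = 1.00380.
In 3600 s of true time the clock registers 3600/1.00380 = 3586.4 s, so it loses 14 s.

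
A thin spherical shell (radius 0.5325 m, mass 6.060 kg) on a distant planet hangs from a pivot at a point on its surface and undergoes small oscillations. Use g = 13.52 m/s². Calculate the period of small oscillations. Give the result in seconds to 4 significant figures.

I_cm = (2/3)mr² = 1.1456 kg·m². The pivot is at distance d = 0.5325 m from the centre of mass.
By the parallel-axis theorem, I = I_cm + md² = 1.1456 + 1.7184 = 2.8639 kg·m².
T = 2π√(I/(mgd)) = 2π√(2.8639/(6.060 × 13.52 × 0.5325)) = 1.610 s.

1.610 s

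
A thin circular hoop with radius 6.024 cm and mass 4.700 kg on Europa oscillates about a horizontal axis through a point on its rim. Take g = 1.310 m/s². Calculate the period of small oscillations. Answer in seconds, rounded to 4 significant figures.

1.905 s

I_cm = mr² = 0.017056 kg·m². The pivot is at distance d = 0.06024 m from the centre of mass.
By the parallel-axis theorem, I = I_cm + md² = 0.017056 + 0.017056 = 0.034111 kg·m².
T = 2π√(I/(mgd)) = 2π√(0.034111/(4.700 × 1.310 × 0.06024)) = 1.905 s.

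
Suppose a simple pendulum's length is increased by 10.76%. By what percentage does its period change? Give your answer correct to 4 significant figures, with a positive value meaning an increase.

5.243%

T ∝ √L, so T'/T = √(1.1076) = 1.0524.
Percentage change in T = (1.0524 − 1) × 100% = 5.243%.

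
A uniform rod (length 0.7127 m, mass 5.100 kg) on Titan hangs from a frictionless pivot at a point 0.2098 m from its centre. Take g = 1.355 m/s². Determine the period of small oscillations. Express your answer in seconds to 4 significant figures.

For a physical pendulum T = 2π√(I/(mgd)), with d = 0.20980 m from pivot to centre of mass.
I_cm = mL²/12 = 5.100 × 0.7127²/12 = 0.21588 kg·m²; I = I_cm + md² = 0.21588 + 5.100 × 0.20980² = 0.44036 kg·m².
T = 2π√(0.44036/(5.100 × 1.355 × 0.20980)) = 3.463 s.

3.463 s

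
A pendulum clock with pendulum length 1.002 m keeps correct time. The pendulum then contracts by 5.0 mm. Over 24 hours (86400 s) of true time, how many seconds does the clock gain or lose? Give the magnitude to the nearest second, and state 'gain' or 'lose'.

gain 216 s

T ∝ √L, so T'/T = √(0.99700/1.002) = 0.997502.
In 86400 s of true time the clock registers 86400/0.997502 = 86616.4 s, so it gains 216 s.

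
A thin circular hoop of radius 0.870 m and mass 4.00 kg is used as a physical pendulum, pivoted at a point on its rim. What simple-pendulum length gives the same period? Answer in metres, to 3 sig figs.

1.74 m

The equivalent simple-pendulum length is L_eq = I/(md), where I is about the pivot and d = 0.8700 m.
I_cm = mR² = 3.028 kg·m², so I = I_cm + md² = 3.028 + 3.028 = 6.055 kg·m².
L_eq = 6.055/(4.00 × 0.8700) = 1.74 m.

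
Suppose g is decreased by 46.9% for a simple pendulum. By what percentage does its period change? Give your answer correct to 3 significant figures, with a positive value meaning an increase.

37.2%

T ∝ 1/√g, so T'/T = 1/√(0.5310) = 1.372.
Percentage change in T = (1.372 − 1) × 100% = 37.2%.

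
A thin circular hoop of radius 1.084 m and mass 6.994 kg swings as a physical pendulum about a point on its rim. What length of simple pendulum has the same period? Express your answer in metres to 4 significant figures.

The equivalent simple-pendulum length is L_eq = I/(md), where I is about the pivot and d = 1.0840 m.
I_cm = mR² = 8.2183 kg·m², so I = I_cm + md² = 8.2183 + 8.2183 = 16.437 kg·m².
L_eq = 16.437/(6.994 × 1.0840) = 2.168 m.

2.168 m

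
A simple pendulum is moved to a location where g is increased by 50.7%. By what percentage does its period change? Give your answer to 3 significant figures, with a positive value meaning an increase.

-18.5%

T ∝ 1/√g, so T'/T = 1/√(1.507) = 0.8146.
Percentage change in T = (0.8146 − 1) × 100% = -18.5%.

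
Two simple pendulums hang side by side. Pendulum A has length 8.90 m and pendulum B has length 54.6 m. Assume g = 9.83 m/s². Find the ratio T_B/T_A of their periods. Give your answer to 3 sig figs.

T ∝ √L, so T_B/T_A = √(L_B/L_A) = √(54.6/8.90) = 2.48.

2.48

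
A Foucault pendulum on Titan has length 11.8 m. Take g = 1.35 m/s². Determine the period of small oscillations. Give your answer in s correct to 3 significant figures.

18.6 s

T = 2π√(L/g) = 2π√(11.8/1.35) = 2π × 2.956 = 18.6 s.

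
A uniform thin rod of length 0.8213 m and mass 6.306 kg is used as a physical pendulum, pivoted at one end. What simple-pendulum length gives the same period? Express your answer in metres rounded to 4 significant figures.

0.5475 m

The equivalent simple-pendulum length is L_eq = I/(md), where I is about the pivot and d = 0.41065 m.
I_cm = (1/12)mL² = 0.35447 kg·m², so I = I_cm + md² = 0.35447 + 1.0634 = 1.4179 kg·m².
L_eq = 1.4179/(6.306 × 0.41065) = 0.5475 m.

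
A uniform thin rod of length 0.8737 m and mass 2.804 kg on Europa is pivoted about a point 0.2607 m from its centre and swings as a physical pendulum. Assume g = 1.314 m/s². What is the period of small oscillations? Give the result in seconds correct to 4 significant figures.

3.894 s

For a physical pendulum T = 2π√(I/(mgd)), with d = 0.26070 m from pivot to centre of mass.
I_cm = mL²/12 = 2.804 × 0.8737²/12 = 0.17837 kg·m²; I = I_cm + md² = 0.17837 + 2.804 × 0.26070² = 0.36894 kg·m².
T = 2π√(0.36894/(2.804 × 1.314 × 0.26070)) = 3.894 s.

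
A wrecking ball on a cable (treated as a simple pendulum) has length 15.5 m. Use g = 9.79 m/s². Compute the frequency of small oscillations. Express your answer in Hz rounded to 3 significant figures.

0.126 Hz

T = 2π√(L/g) = 2π√(15.5/9.79) = 7.906 s, so f = 1/T = 0.126 Hz.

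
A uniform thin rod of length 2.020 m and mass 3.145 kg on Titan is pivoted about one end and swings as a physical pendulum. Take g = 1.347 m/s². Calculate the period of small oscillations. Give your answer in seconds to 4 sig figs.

For a physical pendulum T = 2π√(I/(mgd)), with d = 1.0100 m from pivot to centre of mass.
I_cm = mL²/12 = 3.145 × 2.020²/12 = 1.0694 kg·m²; I = I_cm + md² = 1.0694 + 3.145 × 1.0100² = 4.2776 kg·m².
T = 2π√(4.2776/(3.145 × 1.347 × 1.0100)) = 6.282 s.

6.282 s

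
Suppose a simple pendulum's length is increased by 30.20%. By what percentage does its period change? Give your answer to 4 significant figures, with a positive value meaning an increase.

14.11%

T ∝ √L, so T'/T = √(1.3020) = 1.1411.
Percentage change in T = (1.1411 − 1) × 100% = 14.11%.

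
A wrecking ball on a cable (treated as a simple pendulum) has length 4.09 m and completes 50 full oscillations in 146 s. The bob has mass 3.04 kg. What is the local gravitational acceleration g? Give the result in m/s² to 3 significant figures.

18.9 m/s²

T = 146/50 = 2.920 s.
From T = 2π√(L/g), g = 4π²L/T² = 4π² × 4.09/2.920² = 18.9 m/s².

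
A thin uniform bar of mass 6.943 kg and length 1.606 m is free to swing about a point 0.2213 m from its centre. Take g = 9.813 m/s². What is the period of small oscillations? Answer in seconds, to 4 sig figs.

2.190 s

For a physical pendulum T = 2π√(I/(mgd)), with d = 0.22130 m from pivot to centre of mass.
I_cm = mL²/12 = 6.943 × 1.606²/12 = 1.4923 kg·m²; I = I_cm + md² = 1.4923 + 6.943 × 0.22130² = 1.8323 kg·m².
T = 2π√(1.8323/(6.943 × 9.813 × 0.22130)) = 2.190 s.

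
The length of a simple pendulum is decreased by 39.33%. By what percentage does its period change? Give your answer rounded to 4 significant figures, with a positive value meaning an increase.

T ∝ √L, so T'/T = √(0.60670) = 0.77891.
Percentage change in T = (0.77891 − 1) × 100% = -22.11%.

-22.11%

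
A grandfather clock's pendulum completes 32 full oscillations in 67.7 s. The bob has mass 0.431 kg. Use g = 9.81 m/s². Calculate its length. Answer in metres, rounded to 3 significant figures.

1.11 m

T = 67.7/32 = 2.116 s.
From T = 2π√(L/g), L = gT²/(4π²) = 9.81 × 2.116²/(4π²) = 1.11 m.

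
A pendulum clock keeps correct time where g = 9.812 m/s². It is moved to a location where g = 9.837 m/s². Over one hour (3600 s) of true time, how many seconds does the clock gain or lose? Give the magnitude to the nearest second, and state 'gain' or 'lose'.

The clock's period scales as T ∝ 1/√g, so T'/T = √(9.812/9.837) = 0.998728.
In 3600 s of true time the clock registers 3600/0.998728 = 3604.6 s, so it gains 5 s.

gain 5 s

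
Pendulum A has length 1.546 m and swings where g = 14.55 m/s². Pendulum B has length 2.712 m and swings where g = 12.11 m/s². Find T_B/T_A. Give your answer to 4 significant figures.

T = 2π√(L/g), so T_B/T_A = √((L_B/g_B)/(L_A/g_A)) = √((2.712/12.11)/(1.546/14.55)) = 1.452.

1.452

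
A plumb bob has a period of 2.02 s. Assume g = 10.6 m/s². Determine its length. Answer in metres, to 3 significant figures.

1.10 m

From T = 2π√(L/g), L = gT²/(4π²) = 10.6 × 2.020²/(4π²) = 1.10 m.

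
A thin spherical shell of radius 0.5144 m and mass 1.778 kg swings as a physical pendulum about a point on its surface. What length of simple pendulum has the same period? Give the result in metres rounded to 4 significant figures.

The equivalent simple-pendulum length is L_eq = I/(md), where I is about the pivot and d = 0.51440 m.
I_cm = (2/3)mR² = 0.31365 kg·m², so I = I_cm + md² = 0.31365 + 0.47047 = 0.78412 kg·m².
L_eq = 0.78412/(1.778 × 0.51440) = 0.8573 m.

0.8573 m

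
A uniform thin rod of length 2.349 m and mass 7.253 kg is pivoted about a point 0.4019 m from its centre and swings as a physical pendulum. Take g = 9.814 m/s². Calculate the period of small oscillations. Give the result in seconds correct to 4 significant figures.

2.494 s

For a physical pendulum T = 2π√(I/(mgd)), with d = 0.40190 m from pivot to centre of mass.
I_cm = mL²/12 = 7.253 × 2.349²/12 = 3.3351 kg·m²; I = I_cm + md² = 3.3351 + 7.253 × 0.40190² = 4.5066 kg·m².
T = 2π√(4.5066/(7.253 × 9.814 × 0.40190)) = 2.494 s.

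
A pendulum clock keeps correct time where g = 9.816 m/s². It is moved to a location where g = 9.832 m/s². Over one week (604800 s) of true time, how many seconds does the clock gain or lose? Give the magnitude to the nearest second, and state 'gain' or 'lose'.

The clock's period scales as T ∝ 1/√g, so T'/T = √(9.816/9.832) = 0.999186.
In 604800 s of true time the clock registers 604800/0.999186 = 605292.7 s, so it gains 493 s.

gain 493 s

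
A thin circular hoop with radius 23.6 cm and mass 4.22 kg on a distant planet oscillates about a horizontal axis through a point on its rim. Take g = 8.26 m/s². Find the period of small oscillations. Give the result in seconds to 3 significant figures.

1.50 s

I_cm = mr² = 0.2350 kg·m². The pivot is at distance d = 0.236 m from the centre of mass.
By the parallel-axis theorem, I = I_cm + md² = 0.2350 + 0.2350 = 0.4701 kg·m².
T = 2π√(I/(mgd)) = 2π√(0.4701/(4.22 × 8.26 × 0.236)) = 1.50 s.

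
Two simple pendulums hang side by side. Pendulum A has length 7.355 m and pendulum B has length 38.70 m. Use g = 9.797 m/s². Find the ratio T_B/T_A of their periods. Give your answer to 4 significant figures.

2.294

T ∝ √L, so T_B/T_A = √(L_B/L_A) = √(38.70/7.355) = 2.294.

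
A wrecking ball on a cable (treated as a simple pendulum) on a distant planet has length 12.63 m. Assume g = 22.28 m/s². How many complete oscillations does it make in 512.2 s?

108

T = 2π√(L/g) = 2π√(12.63/22.28) = 4.7307 s.
Number of complete oscillations = ⌊512.2/4.7307⌋ = ⌊108.27⌋ = 108.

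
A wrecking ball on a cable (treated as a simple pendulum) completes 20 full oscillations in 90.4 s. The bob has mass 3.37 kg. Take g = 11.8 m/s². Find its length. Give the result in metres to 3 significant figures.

T = 90.4/20 = 4.520 s.
From T = 2π√(L/g), L = gT²/(4π²) = 11.8 × 4.520²/(4π²) = 6.11 m.

6.11 m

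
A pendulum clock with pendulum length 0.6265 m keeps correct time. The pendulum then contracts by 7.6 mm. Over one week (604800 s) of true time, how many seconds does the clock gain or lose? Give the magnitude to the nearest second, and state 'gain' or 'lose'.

gain 3702 s

T ∝ √L, so T'/T = √(0.61890/0.6265) = 0.993916.
In 604800 s of true time the clock registers 604800/0.993916 = 608502.1 s, so it gains 3702 s.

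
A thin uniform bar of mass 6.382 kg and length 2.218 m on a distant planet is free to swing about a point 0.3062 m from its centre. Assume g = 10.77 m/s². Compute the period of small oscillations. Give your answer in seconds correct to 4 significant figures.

2.456 s

For a physical pendulum T = 2π√(I/(mgd)), with d = 0.30620 m from pivot to centre of mass.
I_cm = mL²/12 = 6.382 × 2.218²/12 = 2.6164 kg·m²; I = I_cm + md² = 2.6164 + 6.382 × 0.30620² = 3.2147 kg·m².
T = 2π√(3.2147/(6.382 × 10.77 × 0.30620)) = 2.456 s.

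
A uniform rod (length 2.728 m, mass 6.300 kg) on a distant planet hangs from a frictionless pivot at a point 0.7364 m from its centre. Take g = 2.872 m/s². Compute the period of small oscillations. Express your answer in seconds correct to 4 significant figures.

4.658 s

For a physical pendulum T = 2π√(I/(mgd)), with d = 0.73640 m from pivot to centre of mass.
I_cm = mL²/12 = 6.300 × 2.728²/12 = 3.9070 kg·m²; I = I_cm + md² = 3.9070 + 6.300 × 0.73640² = 7.3234 kg·m².
T = 2π√(7.3234/(6.300 × 2.872 × 0.73640)) = 4.658 s.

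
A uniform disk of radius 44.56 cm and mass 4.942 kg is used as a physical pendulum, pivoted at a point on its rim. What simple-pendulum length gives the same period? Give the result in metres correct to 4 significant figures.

0.6684 m

The equivalent simple-pendulum length is L_eq = I/(md), where I is about the pivot and d = 0.44560 m.
I_cm = ½mR² = 0.49064 kg·m², so I = I_cm + md² = 0.49064 + 0.98128 = 1.4719 kg·m².
L_eq = 1.4719/(4.942 × 0.44560) = 0.6684 m.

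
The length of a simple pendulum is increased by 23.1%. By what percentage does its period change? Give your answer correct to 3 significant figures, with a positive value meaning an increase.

11.0%

T ∝ √L, so T'/T = √(1.231) = 1.110.
Percentage change in T = (1.110 − 1) × 100% = 11.0%.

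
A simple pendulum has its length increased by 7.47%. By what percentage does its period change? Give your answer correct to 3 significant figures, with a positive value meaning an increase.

3.67%

T ∝ √L, so T'/T = √(1.075) = 1.037.
Percentage change in T = (1.037 − 1) × 100% = 3.67%.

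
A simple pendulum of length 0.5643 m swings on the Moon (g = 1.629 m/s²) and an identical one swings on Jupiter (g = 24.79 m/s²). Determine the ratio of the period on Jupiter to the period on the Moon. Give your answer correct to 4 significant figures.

0.2563

T ∝ 1/√g, so T₂/T₁ = √(g₁/g₂) = √(1.629/24.79) = 0.2563.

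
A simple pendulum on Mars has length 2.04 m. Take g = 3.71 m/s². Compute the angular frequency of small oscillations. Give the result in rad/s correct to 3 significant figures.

ω = √(g/L) = √(3.71/2.04) = 1.35 rad/s.

1.35 rad/s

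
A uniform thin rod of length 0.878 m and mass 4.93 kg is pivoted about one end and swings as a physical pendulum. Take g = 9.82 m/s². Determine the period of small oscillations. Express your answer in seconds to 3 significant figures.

1.53 s

For a physical pendulum T = 2π√(I/(mgd)), with d = 0.4390 m from pivot to centre of mass.
I_cm = mL²/12 = 4.93 × 0.878²/12 = 0.3167 kg·m²; I = I_cm + md² = 0.3167 + 4.93 × 0.4390² = 1.267 kg·m².
T = 2π√(1.267/(4.93 × 9.82 × 0.4390)) = 1.53 s.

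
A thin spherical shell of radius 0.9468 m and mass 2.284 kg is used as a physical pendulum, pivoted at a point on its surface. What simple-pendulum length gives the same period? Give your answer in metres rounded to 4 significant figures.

1.578 m

The equivalent simple-pendulum length is L_eq = I/(md), where I is about the pivot and d = 0.94680 m.
I_cm = (2/3)mR² = 1.3650 kg·m², so I = I_cm + md² = 1.3650 + 2.0474 = 3.4124 kg·m².
L_eq = 3.4124/(2.284 × 0.94680) = 1.578 m.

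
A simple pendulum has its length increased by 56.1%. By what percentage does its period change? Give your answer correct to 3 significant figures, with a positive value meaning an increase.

24.9%

T ∝ √L, so T'/T = √(1.561) = 1.249.
Percentage change in T = (1.249 − 1) × 100% = 24.9%.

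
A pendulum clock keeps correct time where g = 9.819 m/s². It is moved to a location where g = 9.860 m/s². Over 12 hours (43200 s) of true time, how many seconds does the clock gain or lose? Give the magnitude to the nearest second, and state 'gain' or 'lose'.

gain 90 s

The clock's period scales as T ∝ 1/√g, so T'/T = √(9.819/9.860) = 0.997919.
In 43200 s of true time the clock registers 43200/0.997919 = 43290.1 s, so it gains 90 s.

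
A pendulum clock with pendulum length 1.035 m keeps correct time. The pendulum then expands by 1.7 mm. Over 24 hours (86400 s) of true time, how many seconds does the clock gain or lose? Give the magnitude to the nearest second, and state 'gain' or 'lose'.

lose 71 s

T ∝ √L, so T'/T = √(1.03670/1.035) = 1.00082.
In 86400 s of true time the clock registers 86400/1.00082 = 86329.1 s, so it loses 71 s.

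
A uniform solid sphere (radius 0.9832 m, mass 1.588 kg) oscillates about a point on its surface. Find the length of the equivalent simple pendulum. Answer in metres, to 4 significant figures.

1.376 m

The equivalent simple-pendulum length is L_eq = I/(md), where I is about the pivot and d = 0.98320 m.
I_cm = (2/5)mR² = 0.61404 kg·m², so I = I_cm + md² = 0.61404 + 1.5351 = 2.1491 kg·m².
L_eq = 2.1491/(1.588 × 0.98320) = 1.376 m.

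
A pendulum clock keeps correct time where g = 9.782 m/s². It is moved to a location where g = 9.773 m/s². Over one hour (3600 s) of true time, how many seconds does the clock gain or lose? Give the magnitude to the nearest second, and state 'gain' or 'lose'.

The clock's period scales as T ∝ 1/√g, so T'/T = √(9.782/9.773) = 1.00046.
In 3600 s of true time the clock registers 3600/1.00046 = 3598.3 s, so it loses 2 s.

lose 2 s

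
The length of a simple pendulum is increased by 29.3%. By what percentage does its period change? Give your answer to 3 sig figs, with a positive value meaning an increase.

13.7%

T ∝ √L, so T'/T = √(1.293) = 1.137.
Percentage change in T = (1.137 − 1) × 100% = 13.7%.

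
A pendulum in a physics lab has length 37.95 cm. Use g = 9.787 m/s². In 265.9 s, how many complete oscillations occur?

214

T = 2π√(L/g) = 2π√(0.3795/9.787) = 1.2373 s.
Number of complete oscillations = ⌊265.9/1.2373⌋ = ⌊214.91⌋ = 214.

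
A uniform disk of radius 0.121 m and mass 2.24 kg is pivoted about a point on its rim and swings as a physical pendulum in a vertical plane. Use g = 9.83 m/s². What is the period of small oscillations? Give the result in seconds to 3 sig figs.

0.854 s

I_cm = ½mr² = 0.01640 kg·m². The pivot is at distance d = 0.121 m from the centre of mass.
By the parallel-axis theorem, I = I_cm + md² = 0.01640 + 0.03280 = 0.04919 kg·m².
T = 2π√(I/(mgd)) = 2π√(0.04919/(2.24 × 9.83 × 0.121)) = 0.854 s.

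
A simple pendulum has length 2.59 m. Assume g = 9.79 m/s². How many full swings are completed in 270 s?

T = 2π√(L/g) = 2π√(2.59/9.79) = 3.232 s.
Number of complete oscillations = ⌊270/3.232⌋ = ⌊83.55⌋ = 83.

83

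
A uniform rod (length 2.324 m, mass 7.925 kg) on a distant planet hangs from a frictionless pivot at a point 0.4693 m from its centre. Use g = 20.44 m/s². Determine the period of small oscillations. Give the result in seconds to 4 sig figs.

For a physical pendulum T = 2π√(I/(mgd)), with d = 0.46930 m from pivot to centre of mass.
I_cm = mL²/12 = 7.925 × 2.324²/12 = 3.5669 kg·m²; I = I_cm + md² = 3.5669 + 7.925 × 0.46930² = 5.3123 kg·m².
T = 2π√(5.3123/(7.925 × 20.44 × 0.46930)) = 1.661 s.

1.661 s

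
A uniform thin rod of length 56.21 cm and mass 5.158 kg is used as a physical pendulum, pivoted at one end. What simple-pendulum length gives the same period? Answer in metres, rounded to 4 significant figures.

The equivalent simple-pendulum length is L_eq = I/(md), where I is about the pivot and d = 0.28105 m.
I_cm = (1/12)mL² = 0.13581 kg·m², so I = I_cm + md² = 0.13581 + 0.40743 = 0.54323 kg·m².
L_eq = 0.54323/(5.158 × 0.28105) = 0.3747 m.

0.3747 m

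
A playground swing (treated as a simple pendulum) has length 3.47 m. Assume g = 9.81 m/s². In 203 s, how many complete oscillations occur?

54

T = 2π√(L/g) = 2π√(3.47/9.81) = 3.737 s.
Number of complete oscillations = ⌊203/3.737⌋ = ⌊54.32⌋ = 54.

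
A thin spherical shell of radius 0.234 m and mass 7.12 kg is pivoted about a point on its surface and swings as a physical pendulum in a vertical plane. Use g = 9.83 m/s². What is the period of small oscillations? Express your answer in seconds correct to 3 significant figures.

I_cm = (2/3)mr² = 0.2599 kg·m². The pivot is at distance d = 0.234 m from the centre of mass.
By the parallel-axis theorem, I = I_cm + md² = 0.2599 + 0.3899 = 0.6498 kg·m².
T = 2π√(I/(mgd)) = 2π√(0.6498/(7.12 × 9.83 × 0.234)) = 1.25 s.

1.25 s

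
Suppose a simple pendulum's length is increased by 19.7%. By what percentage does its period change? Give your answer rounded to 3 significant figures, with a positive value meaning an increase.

9.41%

T ∝ √L, so T'/T = √(1.197) = 1.094.
Percentage change in T = (1.094 − 1) × 100% = 9.41%.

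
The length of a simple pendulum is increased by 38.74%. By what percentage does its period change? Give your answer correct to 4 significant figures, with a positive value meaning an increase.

17.79%

T ∝ √L, so T'/T = √(1.3874) = 1.1779.
Percentage change in T = (1.1779 − 1) × 100% = 17.79%.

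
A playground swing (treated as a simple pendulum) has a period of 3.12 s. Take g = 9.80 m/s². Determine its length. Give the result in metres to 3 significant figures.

2.42 m

From T = 2π√(L/g), L = gT²/(4π²) = 9.80 × 3.120²/(4π²) = 2.42 m.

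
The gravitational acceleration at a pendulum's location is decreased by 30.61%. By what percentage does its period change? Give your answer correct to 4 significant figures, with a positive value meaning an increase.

T ∝ 1/√g, so T'/T = 1/√(0.69390) = 1.2005.
Percentage change in T = (1.2005 − 1) × 100% = 20.05%.

20.05%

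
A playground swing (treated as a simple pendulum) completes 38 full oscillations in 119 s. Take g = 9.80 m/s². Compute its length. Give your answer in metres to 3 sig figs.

T = 119/38 = 3.132 s.
From T = 2π√(L/g), L = gT²/(4π²) = 9.80 × 3.132²/(4π²) = 2.43 m.

2.43 m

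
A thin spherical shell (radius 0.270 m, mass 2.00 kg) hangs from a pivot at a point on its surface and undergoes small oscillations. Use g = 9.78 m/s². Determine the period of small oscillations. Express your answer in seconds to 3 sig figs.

I_cm = (2/3)mr² = 0.09720 kg·m². The pivot is at distance d = 0.270 m from the centre of mass.
By the parallel-axis theorem, I = I_cm + md² = 0.09720 + 0.1458 = 0.2430 kg·m².
T = 2π√(I/(mgd)) = 2π√(0.2430/(2.00 × 9.78 × 0.270)) = 1.35 s.

1.35 s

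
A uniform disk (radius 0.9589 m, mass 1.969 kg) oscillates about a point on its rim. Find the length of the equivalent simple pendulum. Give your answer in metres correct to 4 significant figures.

1.438 m

The equivalent simple-pendulum length is L_eq = I/(md), where I is about the pivot and d = 0.95890 m.
I_cm = ½mR² = 0.90524 kg·m², so I = I_cm + md² = 0.90524 + 1.8105 = 2.7157 kg·m².
L_eq = 2.7157/(1.969 × 0.95890) = 1.438 m.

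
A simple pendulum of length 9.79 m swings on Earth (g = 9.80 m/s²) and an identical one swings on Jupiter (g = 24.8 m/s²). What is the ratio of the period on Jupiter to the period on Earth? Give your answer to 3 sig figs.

T ∝ 1/√g, so T₂/T₁ = √(g₁/g₂) = √(9.80/24.8) = 0.629.

0.629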